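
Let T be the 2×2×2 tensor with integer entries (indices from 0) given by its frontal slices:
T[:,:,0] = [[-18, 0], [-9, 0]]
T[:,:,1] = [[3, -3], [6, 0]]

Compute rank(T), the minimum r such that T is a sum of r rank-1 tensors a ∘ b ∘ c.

Lower bound: the mode-3 unfolding of T (rows indexed by k, columns by (i,j) = (0,0), (0,1), (1,0), (1,1)) is [[-18, 0, -9, 0], [3, -3, 6, 0]].
There the 2×2 minor on rows k ∈ {0, 1}, columns (i,j) ∈ {(0,0), (0,1)} is det [[-18, 0], [3, -3]] = 54 ≠ 0, so this unfolding has rank ≥ 2; CP rank is at least every unfolding rank, so rank(T) ≥ 2. (Unfolding ranks only ever bound the CP rank from below — rank(T) can be strictly larger than all of them — so the matching upper bound has to come from an explicit 2-term decomposition.)
Upper bound — finding two terms. Write S_k = T[:,:,k] for the frontal slices: S₀ = [[-18, 0], [-9, 0]], S₁ = [[3, -3], [6, 0]].
If T = a₁ ∘ b₁ ∘ c₁ + a₂ ∘ b₂ ∘ c₂ then each S_k = c₁[k]·a₁b₁ᵀ + c₂[k]·a₂b₂ᵀ. S₀ and S₁ are linearly independent, so a₁b₁ᵀ and a₂b₂ᵀ must span the same plane of matrices: they are the rank-1 matrices of the form x·S₀ + y·S₁.
det(x·S₀ + y·S₁) is −27·xy + 18·y² = (-9)·(3·x − 2·y)(y), vanishing at (x:y) = (2:3) and (1:0).
M₁ = 2·S₀ + 3·S₁ = [[-27, -9], [0, 0]] = (-9)·[1, 0][3, 1]ᵀ and M₂ = S₀ = [[-18, 0], [-9, 0]] = (-9)·[2, 1][1, 0]ᵀ, so take a₁ = [1, 0], b₁ = [3, 1], a₂ = [2, 1], b₂ = [1, 0].
Each slice is an integer combination of E₁ = a₁b₁ᵀ and E₂ = a₂b₂ᵀ: S₀ = −9·E₂, S₁ = −3·E₁ + 6·E₂; reading off coefficients, c₁ = [0, -3] and c₂ = [-9, 6].
Hence T = [1, 0] ∘ [3, 1] ∘ [0, -3] + [2, 1] ∘ [1, 0] ∘ [-9, 6], so rank(T) ≤ 2.
These bounds meet, so rank(T) = 2.

2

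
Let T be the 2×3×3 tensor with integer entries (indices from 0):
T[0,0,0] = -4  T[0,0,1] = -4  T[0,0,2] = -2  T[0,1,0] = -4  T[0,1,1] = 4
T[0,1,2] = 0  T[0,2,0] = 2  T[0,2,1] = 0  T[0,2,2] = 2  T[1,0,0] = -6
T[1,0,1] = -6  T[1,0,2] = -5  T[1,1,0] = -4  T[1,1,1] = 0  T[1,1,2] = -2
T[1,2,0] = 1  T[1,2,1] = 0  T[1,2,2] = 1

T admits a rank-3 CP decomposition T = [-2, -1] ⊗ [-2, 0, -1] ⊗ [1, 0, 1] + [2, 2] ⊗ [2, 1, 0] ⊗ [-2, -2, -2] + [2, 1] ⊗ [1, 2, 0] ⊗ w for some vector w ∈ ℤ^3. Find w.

Subtract the known terms from T to get the rank-1 residual R = [2, 1] ⊗ [1, 2, 0] ⊗ w, so R[i,j,k] = a[i]·b[j]·w[k]. Pick indices with nonzero a[0]·b[0] = (2)·(1) = 2. Only the fibre through (0,0,·) is needed: R[0,0,:] = T[0,0,:] − Σₗ aₗ[0]bₗ[0]cₗ = [-4, -4, -2] − (-2)·(-2)·[1, 0, 1] − (2)·(2)·[-2, -2, -2] = [0, 4, 2]. Then w[k] = R[0,0,k] / 2 for each k, giving w = [0, 4, 2] / 2 = [0, 2, 1].

w = [0, 2, 1]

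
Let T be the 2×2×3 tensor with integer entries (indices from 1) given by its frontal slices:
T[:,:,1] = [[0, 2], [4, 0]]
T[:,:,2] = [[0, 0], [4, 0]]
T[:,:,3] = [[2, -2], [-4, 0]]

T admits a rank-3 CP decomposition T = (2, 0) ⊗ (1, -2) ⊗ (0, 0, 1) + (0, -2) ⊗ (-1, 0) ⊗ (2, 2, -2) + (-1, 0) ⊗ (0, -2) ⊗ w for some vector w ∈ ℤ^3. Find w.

w = (1, 0, 1)

Subtract the known terms from T to get the rank-1 residual R = (-1, 0) ⊗ (0, -2) ⊗ w, so R[i,j,k] = a[i]·b[j]·w[k]. Pick indices with nonzero a[1]·b[2] = (-1)·(-2) = 2. Only the fibre through (1,2,·) is needed: R[1,2,:] = T[1,2,:] − Σₗ aₗ[1]bₗ[2]cₗ = [2, 0, -2] − (2)·(-2)·(0, 0, 1) − (0)·(0)·(2, 2, -2) = [2, 0, 2]. Then w[k] = R[1,2,k] / 2 for each k, giving w = [2, 0, 2] / 2 = (1, 0, 1).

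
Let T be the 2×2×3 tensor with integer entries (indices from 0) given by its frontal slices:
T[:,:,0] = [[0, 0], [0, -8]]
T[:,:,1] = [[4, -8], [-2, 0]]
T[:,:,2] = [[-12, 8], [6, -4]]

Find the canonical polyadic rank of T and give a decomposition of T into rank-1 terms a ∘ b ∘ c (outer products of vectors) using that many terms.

rank(T) = 3

Lower bound: the mode-3 unfolding of T (rows indexed by k, columns by (i,j) = (0,0), (0,1), (1,0), (1,1)) is [[0, 0, 0, -8], [4, -8, -2, 0], [-12, 8, 6, -4]].
There the 3×3 minor on rows k ∈ {0, 1, 2}, columns (i,j) ∈ {(0,0), (0,1), (1,1)} is det [[0, 0, -8], [4, -8, 0], [-12, 8, -4]] = 512 ≠ 0, so this unfolding has rank ≥ 3; CP rank is at least every unfolding rank, so rank(T) ≥ 3. (Unfolding ranks only ever bound the CP rank from below — rank(T) can be strictly larger than all of them — so the matching upper bound has to come from an explicit 3-term decomposition.)
Upper bound: T is a sum of 3 rank-1 terms, T = [0, 1] ∘ [0, 1] ∘ [-8, -4, 0] + [2, -1] ∘ [1, -1] ∘ [0, 4, -4] + [2, -1] ∘ [1, 0] ∘ [0, -2, -2] (written with every a and b primitive with positive leading entry and the scale carried by c; CP decompositions are not unique, and this one is verified by expanding entrywise), so rank(T) ≤ 3.
These bounds meet, so rank(T) = 3.
Check entry T[0,1,1] = -8: (0)·(1)·(-4) + (2)·(-1)·(4) + (2)·(0)·(-2) = -8.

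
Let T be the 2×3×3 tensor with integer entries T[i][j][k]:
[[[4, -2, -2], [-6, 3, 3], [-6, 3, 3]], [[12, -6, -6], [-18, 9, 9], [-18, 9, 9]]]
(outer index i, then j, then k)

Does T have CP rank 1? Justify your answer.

If T = a (x) b (x) c then every fibre of T is a multiple of the corresponding factor, so read the factors off the fibres through the nonzero entry T[0,0,0] = 4.
The mode-1 fibre T[:,0,0] = [4, 12] gives a = (1, 3) (primitive direction); the mode-2 fibre T[0,:,0] = [4, -6, -6] gives b = (2, -3, -3); then c[k] = T[0,0,k] / (a[0]·b[0]) = [4, -2, -2] / 2 = (2, -1, -1).
Expanding (1, 3) (x) (2, -3, -3) (x) (2, -1, -1) reproduces all 18 entries of T, so T = (1, 3) (x) (2, -3, -3) (x) (2, -1, -1) and rank(T) ≤ 1.
Equivalently every frontal slice T[:,:,k] is c[k] times the rank-1 matrix (1, 3) (x) (2, -3, -3). So T has rank 1 (it is nonzero).

Yes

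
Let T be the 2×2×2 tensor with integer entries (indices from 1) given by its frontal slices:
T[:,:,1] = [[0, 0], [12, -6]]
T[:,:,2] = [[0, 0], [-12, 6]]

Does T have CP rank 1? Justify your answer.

Yes

The mode-1 fibre T[:,1,1] = [0, 12] gives a = (0, 1) (primitive direction); the mode-2 fibre T[2,:,1] = [12, -6] gives b = (2, -1); then c[k] = T[2,1,k] / (a[2]·b[1]) = [12, -12] / 2 = (6, -6).
Expanding (0, 1) ⊗ (2, -1) ⊗ (6, -6) reproduces all 8 entries of T, so T = (0, 1) ⊗ (2, -1) ⊗ (6, -6) and rank(T) ≤ 1.
Equivalently every frontal slice T[:,:,k] is c[k] times the rank-1 matrix (0, 1) ⊗ (2, -1). So T has rank 1 (it is nonzero).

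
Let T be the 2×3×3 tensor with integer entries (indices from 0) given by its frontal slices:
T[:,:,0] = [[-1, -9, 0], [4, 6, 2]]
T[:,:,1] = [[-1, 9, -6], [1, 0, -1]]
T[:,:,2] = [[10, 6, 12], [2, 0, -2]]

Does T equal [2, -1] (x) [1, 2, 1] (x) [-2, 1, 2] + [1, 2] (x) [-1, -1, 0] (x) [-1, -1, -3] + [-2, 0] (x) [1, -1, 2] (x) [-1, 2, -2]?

Reconstruct entry (0,0,2) from the claimed factors: Σₗ aₗ[0]bₗ[0]cₗ[2] = (2)·(1)·(2) + (1)·(-1)·(-3) + (-2)·(1)·(-2) = 11, but T[0,0,2] = 10. The claim is false.

No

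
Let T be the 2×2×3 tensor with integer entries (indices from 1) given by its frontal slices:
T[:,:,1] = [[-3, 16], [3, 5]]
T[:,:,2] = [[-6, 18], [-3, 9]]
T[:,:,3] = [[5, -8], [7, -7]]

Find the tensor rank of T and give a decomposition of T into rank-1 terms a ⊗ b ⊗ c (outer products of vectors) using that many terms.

Lower bound: the mode-3 unfolding of T (rows indexed by k, columns by (i,j) = (1,1), (1,2), (2,1), (2,2)) is [[-3, 16, 3, 5], [-6, 18, -3, 9], [5, -8, 7, -7]].
There the 2×2 minor on rows k ∈ {1, 2}, columns (i,j) ∈ {(1,1), (1,2)} is det [[-3, 16], [-6, 18]] = 42 ≠ 0, so this unfolding has rank ≥ 2; CP rank is at least every unfolding rank, so rank(T) ≥ 2. (This is only a lower bound: in general the CP rank may exceed every unfolding rank, so we still need to exhibit 2 rank-1 terms summing to T.)
Upper bound — finding two terms. Write S_k = T[:,:,k] for the frontal slices: S₁ = [[-3, 16], [3, 5]], S₂ = [[-6, 18], [-3, 9]], S₃ = [[5, -8], [7, -7]].
If T = a₁ ⊗ b₁ ⊗ c₁ + a₂ ⊗ b₂ ⊗ c₂ then each S_k = c₁[k]·a₁b₁ᵀ + c₂[k]·a₂b₂ᵀ. S₁ and S₂ are linearly independent, so a₁b₁ᵀ and a₂b₂ᵀ must span the same plane of matrices: they are the rank-1 matrices of the form x·S₁ + y·S₂.
det(x·S₁ + y·S₂) is −63·x² − 63·xy = (-63)·(x + y)(x), vanishing at (x:y) = (1:-1) and (0:1).
M₁ = S₁ − S₂ = [[3, -2], [6, -4]] = [1, 2][3, -2]ᵀ and M₂ = S₂ = [[-6, 18], [-3, 9]] = (-3)·[2, 1][1, -3]ᵀ, so take a₁ = [1, 2], b₁ = [3, -2], a₂ = [2, 1], b₂ = [1, -3].
Each slice is an integer combination of E₁ = a₁b₁ᵀ and E₂ = a₂b₂ᵀ: S₁ = E₁ − 3·E₂, S₂ = −3·E₂, S₃ = E₁ + E₂; reading off coefficients, c₁ = [1, 0, 1] and c₂ = [-3, -3, 1].
Hence T = [1, 2] ⊗ [3, -2] ⊗ [1, 0, 1] + [2, 1] ⊗ [1, -3] ⊗ [-3, -3, 1], so rank(T) ≤ 2.
These bounds meet, so rank(T) = 2.
Check entry T[1,1,3] = 5: (1)·(3)·(1) + (2)·(1)·(1) = 5.

rank(T) = 2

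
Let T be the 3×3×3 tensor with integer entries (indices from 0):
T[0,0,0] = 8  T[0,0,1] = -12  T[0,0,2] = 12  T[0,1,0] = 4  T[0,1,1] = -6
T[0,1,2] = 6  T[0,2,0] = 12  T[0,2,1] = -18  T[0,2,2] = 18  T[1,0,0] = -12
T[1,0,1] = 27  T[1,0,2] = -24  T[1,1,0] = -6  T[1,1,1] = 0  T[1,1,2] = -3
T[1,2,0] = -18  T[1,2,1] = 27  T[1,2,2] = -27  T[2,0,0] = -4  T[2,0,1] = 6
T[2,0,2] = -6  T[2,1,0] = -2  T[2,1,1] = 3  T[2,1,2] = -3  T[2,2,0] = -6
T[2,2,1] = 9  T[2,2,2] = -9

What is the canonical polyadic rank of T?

Lower bound: the mode-3 unfolding of T (rows indexed by k, columns by (i,j) = (0,0), (0,1), (0,2), (1,0), (1,1), (1,2), (2,0), (2,1), (2,2)) is [[8, 4, 12, -12, -6, -18, -4, -2, -6], [-12, -6, -18, 27, 0, 27, 6, 3, 9], [12, 6, 18, -24, -3, -27, -6, -3, -9]].
There the 2×2 minor on rows k ∈ {0, 1}, columns (i,j) ∈ {(0,0), (1,0)} is det [[8, -12], [-12, 27]] = 72 ≠ 0, so this unfolding has rank ≥ 2; CP rank is at least every unfolding rank, so rank(T) ≥ 2. (Unfolding ranks only ever bound the CP rank from below — rank(T) can be strictly larger than all of them — so the matching upper bound has to come from an explicit 2-term decomposition.)
Upper bound — finding two terms. Write S_k = T[:,:,k] for the frontal slices: S₀ = [[8, 4, 12], [-12, -6, -18], [-4, -2, -6]], S₁ = [[-12, -6, -18], [27, 0, 27], [6, 3, 9]], S₂ = [[12, 6, 18], [-24, -3, -27], [-6, -3, -9]].
If T = a₁ ⊗ b₁ ⊗ c₁ + a₂ ⊗ b₂ ⊗ c₂ then each S_k = c₁[k]·a₁b₁ᵀ + c₂[k]·a₂b₂ᵀ. S₀ and S₁ are linearly independent, so a₁b₁ᵀ and a₂b₂ᵀ must span the same plane of matrices: they are the rank-1 matrices of the form x·S₀ + y·S₁.
The 2×2 minor of x·S₀ + y·S₁ on rows {0,1}, columns {0,1} is −108·xy + 162·y² = (-54)·(2·x − 3·y)(y), vanishing at (x:y) = (3:2) and (1:0).
M₁ = 3·S₀ + 2·S₁ = [[0, 0, 0], [18, -18, 0], [0, 0, 0]] = 18·(0, 1, 0)(1, -1, 0)ᵀ and M₂ = S₀ = [[8, 4, 12], [-12, -6, -18], [-4, -2, -6]] = 2·(2, -3, -1)(2, 1, 3)ᵀ, so take a₁ = (0, 1, 0), b₁ = (1, -1, 0), a₂ = (2, -3, -1), b₂ = (2, 1, 3).
Each slice is an integer combination of E₁ = a₁b₁ᵀ and E₂ = a₂b₂ᵀ: S₀ = 2·E₂, S₁ = 9·E₁ − 3·E₂, S₂ = −6·E₁ + 3·E₂; reading off coefficients, c₁ = (0, 9, -6) and c₂ = (2, -3, 3).
Hence T = (0, 1, 0) ⊗ (1, -1, 0) ⊗ (0, 9, -6) + (2, -3, -1) ⊗ (2, 1, 3) ⊗ (2, -3, 3), so rank(T) ≤ 2.
These bounds meet, so rank(T) = 2.

2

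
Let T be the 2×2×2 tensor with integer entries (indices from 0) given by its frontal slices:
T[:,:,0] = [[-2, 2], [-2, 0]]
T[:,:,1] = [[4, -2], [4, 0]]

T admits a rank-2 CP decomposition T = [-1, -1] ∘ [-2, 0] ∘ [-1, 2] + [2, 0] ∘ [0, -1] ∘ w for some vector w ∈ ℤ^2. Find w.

w = [-1, 1]

Subtract the known terms from T to get the rank-1 residual R = [2, 0] ∘ [0, -1] ∘ w, so R[i,j,k] = a[i]·b[j]·w[k]. Pick indices with nonzero a[0]·b[1] = (2)·(-1) = -2. Only the fibre through (0,1,·) is needed: R[0,1,:] = T[0,1,:] − Σₗ aₗ[0]bₗ[1]cₗ = [2, -2] − (-1)·(0)·[-1, 2] = [2, -2]. Then w[k] = R[0,1,k] / -2 for each k, giving w = [2, -2] / -2 = [-1, 1].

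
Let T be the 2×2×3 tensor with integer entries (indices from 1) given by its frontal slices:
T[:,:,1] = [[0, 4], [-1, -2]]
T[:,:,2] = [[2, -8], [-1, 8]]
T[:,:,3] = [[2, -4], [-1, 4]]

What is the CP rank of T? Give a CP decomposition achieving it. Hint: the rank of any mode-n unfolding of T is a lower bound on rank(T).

rank(T) = 3

Lower bound: the mode-3 unfolding of T (rows indexed by k, columns by (i,j) = (1,1), (1,2), (2,1), (2,2)) is [[0, 4, -1, -2], [2, -8, -1, 8], [2, -4, -1, 4]].
There the 3×3 minor on rows k ∈ {1, 2, 3}, columns (i,j) ∈ {(1,1), (1,2), (2,1)} is det [[0, 4, -1], [2, -8, -1], [2, -4, -1]] = -8 ≠ 0, so this unfolding has rank ≥ 3; CP rank is at least every unfolding rank, so rank(T) ≥ 3. (Flattening ranks never certify an upper bound on CP rank; for that we must actually write T with 3 rank-1 terms.)
Upper bound: T is a sum of 3 rank-1 terms, T = [0, 1] (x) [1, -2] (x) [-1, 0, 0] + [1, -1] (x) [0, 1] (x) [4, -8, -4] + [2, -1] (x) [1, 0] (x) [0, 1, 1] (one valid choice — decompositions are not unique — normalised so each a, b is primitive with positive first nonzero entry; check it by expanding all entries), so rank(T) ≤ 3.
These bounds meet, so rank(T) = 3.
Check entry T[2,1,2] = -1: (1)·(1)·(0) + (-1)·(0)·(-8) + (-1)·(1)·(1) = -1.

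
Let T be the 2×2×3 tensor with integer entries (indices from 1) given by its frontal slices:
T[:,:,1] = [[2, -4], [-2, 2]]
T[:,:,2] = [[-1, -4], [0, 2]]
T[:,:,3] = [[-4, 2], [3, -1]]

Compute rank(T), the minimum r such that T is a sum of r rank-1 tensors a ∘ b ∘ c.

2

Lower bound: the mode-1 unfolding of T (rows indexed by i, columns by (j,k) = (1,1), (1,2), (1,3), (2,1), (2,2), (2,3)) is [[2, -1, -4, -4, -4, 2], [-2, 0, 3, 2, 2, -1]].
There the 2×2 minor on rows i ∈ {1, 2}, columns (j,k) ∈ {(1,1), (1,2)} is det [[2, -1], [-2, 0]] = -2 ≠ 0, so this unfolding has rank ≥ 2; CP rank is at least every unfolding rank, so rank(T) ≥ 2. (Unfolding ranks only ever bound the CP rank from below — rank(T) can be strictly larger than all of them — so the matching upper bound has to come from an explicit 2-term decomposition.)
Upper bound — finding two terms. Write S_k = T[:,:,k] for the frontal slices: S₁ = [[2, -4], [-2, 2]], S₂ = [[-1, -4], [0, 2]], S₃ = [[-4, 2], [3, -1]].
If T = a₁ ∘ b₁ ∘ c₁ + a₂ ∘ b₂ ∘ c₂ then each S_k = c₁[k]·a₁b₁ᵀ + c₂[k]·a₂b₂ᵀ. S₁ and S₂ are linearly independent, so a₁b₁ᵀ and a₂b₂ᵀ must span the same plane of matrices: they are the rank-1 matrices of the form x·S₁ + y·S₂.
det(x·S₁ + y·S₂) is −4·x² − 6·xy − 2·y² = (-2)·(x + y)(2·x + y), vanishing at (x:y) = (1:-1) and (1:-2).
M₁ = S₁ − S₂ = [[3, 0], [-2, 0]] = [3, -2][1, 0]ᵀ and M₂ = S₁ − 2·S₂ = [[4, 4], [-2, -2]] = 2·[2, -1][1, 1]ᵀ, so take a₁ = [3, -2], b₁ = [1, 0], a₂ = [2, -1], b₂ = [1, 1].
Each slice is an integer combination of E₁ = a₁b₁ᵀ and E₂ = a₂b₂ᵀ: S₁ = 2·E₁ − 2·E₂, S₂ = E₁ − 2·E₂, S₃ = −2·E₁ + E₂; reading off coefficients, c₁ = [2, 1, -2] and c₂ = [-2, -2, 1].
Hence T = [3, -2] ∘ [1, 0] ∘ [2, 1, -2] + [2, -1] ∘ [1, 1] ∘ [-2, -2, 1], so rank(T) ≤ 2.
These bounds meet, so rank(T) = 2.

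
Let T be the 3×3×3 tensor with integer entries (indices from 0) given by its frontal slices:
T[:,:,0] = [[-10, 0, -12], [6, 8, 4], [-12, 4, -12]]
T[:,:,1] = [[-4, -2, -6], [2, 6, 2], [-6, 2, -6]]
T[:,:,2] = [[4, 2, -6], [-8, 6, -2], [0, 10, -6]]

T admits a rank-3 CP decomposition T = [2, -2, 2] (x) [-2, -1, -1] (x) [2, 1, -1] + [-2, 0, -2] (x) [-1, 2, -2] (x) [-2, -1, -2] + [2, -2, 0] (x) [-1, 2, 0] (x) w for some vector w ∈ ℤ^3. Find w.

Subtract the known terms from T to get the rank-1 residual R = [2, -2, 0] (x) [-1, 2, 0] (x) w, so R[i,j,k] = a[i]·b[j]·w[k]. Pick indices with nonzero a[0]·b[0] = (2)·(-1) = -2. Only the fibre through (0,0,·) is needed: R[0,0,:] = T[0,0,:] − Σₗ aₗ[0]bₗ[0]cₗ = [-10, -4, 4] − (2)·(-2)·[2, 1, -1] − (-2)·(-1)·[-2, -1, -2] = [2, 2, 4]. Then w[k] = R[0,0,k] / -2 for each k, giving w = [2, 2, 4] / -2 = [-1, -1, -2].

w = [-1, -1, -2]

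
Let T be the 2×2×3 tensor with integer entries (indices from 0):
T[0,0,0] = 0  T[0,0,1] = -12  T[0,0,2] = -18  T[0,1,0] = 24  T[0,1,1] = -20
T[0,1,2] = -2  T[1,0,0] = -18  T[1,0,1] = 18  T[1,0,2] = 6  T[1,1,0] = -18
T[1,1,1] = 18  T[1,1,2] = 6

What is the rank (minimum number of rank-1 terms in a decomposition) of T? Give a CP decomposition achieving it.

rank(T) = 2

Lower bound: the mode-2 unfolding of T (rows indexed by j, columns by (i,k) = (0,0), (0,1), (0,2), (1,0), (1,1), (1,2)) is [[0, -12, -18, -18, 18, 6], [24, -20, -2, -18, 18, 6]].
There the 2×2 minor on rows j ∈ {0, 1}, columns (i,k) ∈ {(0,0), (0,1)} is det [[0, -12], [24, -20]] = 288 ≠ 0, so this unfolding has rank ≥ 2; CP rank is at least every unfolding rank, so rank(T) ≥ 2. (This is only a lower bound: in general the CP rank may exceed every unfolding rank, so we still need to exhibit 2 rank-1 terms summing to T.)
Upper bound — finding two terms. Write S_k = T[:,:,k] for the frontal slices: S₀ = [[0, 24], [-18, -18]], S₁ = [[-12, -20], [18, 18]], S₂ = [[-18, -2], [6, 6]].
If T = a₁ (x) b₁ (x) c₁ + a₂ (x) b₂ (x) c₂ then each S_k = c₁[k]·a₁b₁ᵀ + c₂[k]·a₂b₂ᵀ. S₀ and S₁ are linearly independent, so a₁b₁ᵀ and a₂b₂ᵀ must span the same plane of matrices: they are the rank-1 matrices of the form x·S₀ + y·S₁.
det(x·S₀ + y·S₁) is 432·x² − 576·xy + 144·y² = 144·(3·x − y)(x − y), vanishing at (x:y) = (1:3) and (1:1).
M₁ = S₀ + 3·S₁ = [[-36, -36], [36, 36]] = (-36)·(1, -1)(1, 1)ᵀ and M₂ = S₀ + S₁ = [[-12, 4], [0, 0]] = (-4)·(1, 0)(3, -1)ᵀ, so take a₁ = (1, -1), b₁ = (1, 1), a₂ = (1, 0), b₂ = (3, -1).
Each slice is an integer combination of E₁ = a₁b₁ᵀ and E₂ = a₂b₂ᵀ: S₀ = 18·E₁ − 6·E₂, S₁ = −18·E₁ + 2·E₂, S₂ = −6·E₁ − 4·E₂; reading off coefficients, c₁ = (18, -18, -6) and c₂ = (-6, 2, -4).
Hence T = (1, -1) (x) (1, 1) (x) (18, -18, -6) + (1, 0) (x) (3, -1) (x) (-6, 2, -4), so rank(T) ≤ 2.
These bounds meet, so rank(T) = 2.
Check entry T[0,1,0] = 24: (1)·(1)·(18) + (1)·(-1)·(-6) = 24.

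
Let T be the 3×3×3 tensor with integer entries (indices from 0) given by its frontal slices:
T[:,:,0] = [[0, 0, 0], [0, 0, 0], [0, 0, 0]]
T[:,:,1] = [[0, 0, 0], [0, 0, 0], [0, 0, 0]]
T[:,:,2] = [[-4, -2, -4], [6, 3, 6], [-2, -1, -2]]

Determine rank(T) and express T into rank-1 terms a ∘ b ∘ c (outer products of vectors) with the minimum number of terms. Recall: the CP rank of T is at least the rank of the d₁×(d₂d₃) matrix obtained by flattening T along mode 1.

Lower bound: T ≠ 0 (e.g. T[0,0,2] = -4), so rank(T) ≥ 1.
Upper bound: if T = a ∘ b ∘ c then every fibre of T is a multiple of the corresponding factor, so read the factors off the fibres through the nonzero entry T[0,0,2] = -4.
The mode-1 fibre T[:,0,2] = [-4, 6, -2] gives a = [2, -3, 1] (primitive direction); the mode-2 fibre T[0,:,2] = [-4, -2, -4] gives b = [2, 1, 2]; then c[k] = T[0,0,k] / (a[0]·b[0]) = [0, 0, -4] / 4 = [0, 0, -1].
Expanding [2, -3, 1] ∘ [2, 1, 2] ∘ [0, 0, -1] reproduces all 27 entries of T, so T = [2, -3, 1] ∘ [2, 1, 2] ∘ [0, 0, -1] and rank(T) ≤ 1.
These bounds meet, so rank(T) = 1.

rank(T) = 1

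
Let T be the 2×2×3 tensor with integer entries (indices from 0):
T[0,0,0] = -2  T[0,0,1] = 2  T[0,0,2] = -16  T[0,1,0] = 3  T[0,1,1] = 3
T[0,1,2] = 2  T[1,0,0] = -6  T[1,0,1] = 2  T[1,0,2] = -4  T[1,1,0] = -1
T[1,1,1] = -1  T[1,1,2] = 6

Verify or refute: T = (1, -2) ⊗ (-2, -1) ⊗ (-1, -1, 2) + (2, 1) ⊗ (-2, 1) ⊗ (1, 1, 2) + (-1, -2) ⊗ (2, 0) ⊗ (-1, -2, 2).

No

Reconstruct entry (0,0,0) from the claimed factors: Σₗ aₗ[0]bₗ[0]cₗ[0] = (1)·(-2)·(-1) + (2)·(-2)·(1) + (-1)·(2)·(-1) = 0, but T[0,0,0] = -2. The claim is false.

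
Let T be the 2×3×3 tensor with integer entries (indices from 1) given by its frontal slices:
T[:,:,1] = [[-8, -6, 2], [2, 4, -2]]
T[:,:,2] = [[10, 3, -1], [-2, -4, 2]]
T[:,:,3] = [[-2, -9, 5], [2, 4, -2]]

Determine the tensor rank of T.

Lower bound: the mode-2 unfolding of T (rows indexed by j, columns by (i,k) = (1,1), (1,2), (1,3), (2,1), (2,2), (2,3)) is [[-8, 10, -2, 2, -2, 2], [-6, 3, -9, 4, -4, 4], [2, -1, 5, -2, 2, -2]].
There the 3×3 minor on rows j ∈ {1, 2, 3}, columns (i,k) ∈ {(1,1), (1,2), (1,3)} is det [[-8, 10, -2], [-6, 3, -9], [2, -1, 5]] = 72 ≠ 0, so this unfolding has rank ≥ 3; CP rank is at least every unfolding rank, so rank(T) ≥ 3. (This is only a lower bound: in general the CP rank may exceed every unfolding rank, so we still need to exhibit 3 rank-1 terms summing to T.)
Upper bound: T is a sum of 3 rank-1 terms, T = [1, 0] ∘ [2, -2, 1] ∘ [0, 2, 0] + [1, 0] ∘ [2, -1, 1] ∘ [-2, 1, 1] + [2, -1] ∘ [1, 2, -1] ∘ [-2, 2, -2] (one valid choice — decompositions are not unique — normalised so each a, b is primitive with positive first nonzero entry; check it by expanding all entries), so rank(T) ≤ 3.
These bounds meet, so rank(T) = 3.
Check entry T[2,1,3] = 2: (0)·(2)·(0) + (0)·(2)·(1) + (-1)·(1)·(-2) = 2.

3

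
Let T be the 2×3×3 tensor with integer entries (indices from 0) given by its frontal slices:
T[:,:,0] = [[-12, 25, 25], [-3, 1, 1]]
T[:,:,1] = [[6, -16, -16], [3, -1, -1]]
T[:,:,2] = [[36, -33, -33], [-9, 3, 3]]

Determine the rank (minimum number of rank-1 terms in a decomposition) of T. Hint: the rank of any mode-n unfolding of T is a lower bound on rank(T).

Lower bound: the mode-3 unfolding of T (rows indexed by k, columns by (i,j) = (0,0), (0,1), (0,2), (1,0), (1,1), (1,2)) is [[-12, 25, 25, -3, 1, 1], [6, -16, -16, 3, -1, -1], [36, -33, -33, -9, 3, 3]].
There the 2×2 minor on rows k ∈ {0, 1}, columns (i,j) ∈ {(0,0), (0,1)} is det [[-12, 25], [6, -16]] = 42 ≠ 0, so this unfolding has rank ≥ 2; CP rank is at least every unfolding rank, so rank(T) ≥ 2. (Flattening ranks never certify an upper bound on CP rank; for that we must actually write T with 2 rank-1 terms.)
Upper bound — finding two terms. Write S_k = T[:,:,k] for the frontal slices: S₀ = [[-12, 25, 25], [-3, 1, 1]], S₁ = [[6, -16, -16], [3, -1, -1]], S₂ = [[36, -33, -33], [-9, 3, 3]].
If T = a₁ (x) b₁ (x) c₁ + a₂ (x) b₂ (x) c₂ then each S_k = c₁[k]·a₁b₁ᵀ + c₂[k]·a₂b₂ᵀ. S₀ and S₁ are linearly independent, so a₁b₁ᵀ and a₂b₂ᵀ must span the same plane of matrices: they are the rank-1 matrices of the form x·S₀ + y·S₁.
The 2×2 minor of x·S₀ + y·S₁ on rows {0,1}, columns {0,1} is 63·x² − 105·xy + 42·y² = 21·(3·x − 2·y)(x − y), vanishing at (x:y) = (2:3) and (1:1).
M₁ = 2·S₀ + 3·S₁ = [[-6, 2, 2], [3, -1, -1]] = −[2, -1][3, -1, -1]ᵀ and M₂ = S₀ + S₁ = [[-6, 9, 9], [0, 0, 0]] = (-3)·[1, 0][2, -3, -3]ᵀ, so take a₁ = [2, -1], b₁ = [3, -1, -1], a₂ = [1, 0], b₂ = [2, -3, -3].
Each slice is an integer combination of E₁ = a₁b₁ᵀ and E₂ = a₂b₂ᵀ: S₀ = E₁ − 9·E₂, S₁ = −E₁ + 6·E₂, S₂ = 3·E₁ + 9·E₂; reading off coefficients, c₁ = [1, -1, 3] and c₂ = [-9, 6, 9].
Hence T = [2, -1] (x) [3, -1, -1] (x) [1, -1, 3] + [1, 0] (x) [2, -3, -3] (x) [-9, 6, 9], so rank(T) ≤ 2.
These bounds meet, so rank(T) = 2.

2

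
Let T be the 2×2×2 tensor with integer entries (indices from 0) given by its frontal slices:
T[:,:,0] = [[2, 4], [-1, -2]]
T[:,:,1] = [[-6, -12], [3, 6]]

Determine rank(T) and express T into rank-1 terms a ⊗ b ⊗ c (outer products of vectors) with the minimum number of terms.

Lower bound: T ≠ 0 (e.g. T[0,0,0] = 2), so rank(T) ≥ 1.
Upper bound: if T = a ⊗ b ⊗ c then every fibre of T is a multiple of the corresponding factor, so read the factors off the fibres through the nonzero entry T[0,0,0] = 2.
The mode-1 fibre T[:,0,0] = [2, -1] gives a = (2, -1) (primitive direction); the mode-2 fibre T[0,:,0] = [2, 4] gives b = (1, 2); then c[k] = T[0,0,k] / (a[0]·b[0]) = [2, -6] / 2 = (1, -3).
Expanding (2, -1) ⊗ (1, 2) ⊗ (1, -3) reproduces all 8 entries of T, so T = (2, -1) ⊗ (1, 2) ⊗ (1, -3) and rank(T) ≤ 1.
These bounds meet, so rank(T) = 1.

rank(T) = 1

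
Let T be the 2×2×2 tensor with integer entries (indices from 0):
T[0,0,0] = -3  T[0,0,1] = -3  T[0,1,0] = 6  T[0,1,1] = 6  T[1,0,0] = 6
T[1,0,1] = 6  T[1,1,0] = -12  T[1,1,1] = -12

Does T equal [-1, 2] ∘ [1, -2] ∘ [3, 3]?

Yes

Reconstruct entrywise from the claimed factors. For example, T[0,0,0] = -3 and Σₗ aₗ[0]bₗ[0]cₗ[0] = (-1)·(1)·(3) = -3; checking all 8 entries, every one matches. The claim holds.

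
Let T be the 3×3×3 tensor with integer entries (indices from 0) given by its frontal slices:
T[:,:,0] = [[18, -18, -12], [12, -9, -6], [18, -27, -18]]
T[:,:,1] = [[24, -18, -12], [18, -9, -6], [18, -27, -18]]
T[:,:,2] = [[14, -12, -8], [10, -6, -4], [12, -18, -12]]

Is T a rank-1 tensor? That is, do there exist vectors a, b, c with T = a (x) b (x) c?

The mode-2 unfolding of T (rows indexed by j, columns by (i,k) = (0,0), (0,1), (0,2), (1,0), (1,1), (1,2), (2,0), (2,1), (2,2)) is [[18, 24, 14, 12, 18, 10, 18, 18, 12], [-18, -18, -12, -9, -9, -6, -27, -27, -18], [-12, -12, -8, -6, -6, -4, -18, -18, -12]].
There the 2×2 minor on rows j ∈ {0, 1}, columns (i,k) ∈ {(0,0), (0,1)} is det [[18, 24], [-18, -18]] = 108 ≠ 0, so this unfolding has rank ≥ 2; CP rank is at least every unfolding rank, so rank(T) ≥ 2.
In particular rank(T) ≥ 2 > 1, so T is not rank-1.

No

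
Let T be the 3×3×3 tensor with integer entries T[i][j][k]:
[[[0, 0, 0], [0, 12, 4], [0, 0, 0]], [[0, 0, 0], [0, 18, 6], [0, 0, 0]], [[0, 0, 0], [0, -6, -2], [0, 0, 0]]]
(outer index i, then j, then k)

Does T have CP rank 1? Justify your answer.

Yes

The mode-1 fibre T[:,1,1] = [12, 18, -6] gives a = [2, 3, -1] (primitive direction); the mode-2 fibre T[0,:,1] = [0, 12, 0] gives b = [0, 1, 0]; then c[k] = T[0,1,k] / (a[0]·b[1]) = [0, 12, 4] / 2 = [0, 6, 2].
Expanding [2, 3, -1] (x) [0, 1, 0] (x) [0, 6, 2] reproduces all 27 entries of T, so T = [2, 3, -1] (x) [0, 1, 0] (x) [0, 6, 2] and rank(T) ≤ 1.
Equivalently every frontal slice T[:,:,k] is c[k] times the rank-1 matrix [2, 3, -1] (x) [0, 1, 0]. So T has rank 1 (it is nonzero).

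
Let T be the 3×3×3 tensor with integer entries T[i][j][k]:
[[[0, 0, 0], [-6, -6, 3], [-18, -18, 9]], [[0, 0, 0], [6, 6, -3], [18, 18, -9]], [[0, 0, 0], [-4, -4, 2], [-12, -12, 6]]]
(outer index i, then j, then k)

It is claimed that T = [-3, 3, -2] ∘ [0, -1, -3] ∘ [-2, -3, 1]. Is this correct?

Reconstruct entry (0,1,1) from the claimed factors: Σₗ aₗ[0]bₗ[1]cₗ[1] = (-3)·(-1)·(-3) = -9, but T[0,1,1] = -6. The claim is false.

No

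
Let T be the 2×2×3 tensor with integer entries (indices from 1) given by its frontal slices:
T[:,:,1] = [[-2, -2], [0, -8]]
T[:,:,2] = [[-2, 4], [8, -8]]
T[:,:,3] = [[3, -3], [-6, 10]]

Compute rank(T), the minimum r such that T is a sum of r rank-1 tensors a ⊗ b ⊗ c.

Lower bound: the mode-3 unfolding of T (rows indexed by k, columns by (i,j) = (1,1), (1,2), (2,1), (2,2)) is [[-2, -2, 0, -8], [-2, 4, 8, -8], [3, -3, -6, 10]].
There the 3×3 minor on rows k ∈ {1, 2, 3}, columns (i,j) ∈ {(1,1), (1,2), (2,1)} is det [[-2, -2, 0], [-2, 4, 8], [3, -3, -6]] = -24 ≠ 0, so this unfolding has rank ≥ 3; CP rank is at least every unfolding rank, so rank(T) ≥ 3. (Flattening ranks never certify an upper bound on CP rank; for that we must actually write T with 3 rank-1 terms.)
Upper bound: T is a sum of 3 rank-1 terms, T = (0, 1) ⊗ (1, -1) ⊗ (4, 8, -8) + (1, 0) ⊗ (1, -2) ⊗ (0, -2, 2) + (1, 2) ⊗ (1, 1) ⊗ (-2, 0, 1) (one valid choice — decompositions are not unique — normalised so each a, b is primitive with positive first nonzero entry; check it by expanding all entries), so rank(T) ≤ 3.
These bounds meet, so rank(T) = 3.

3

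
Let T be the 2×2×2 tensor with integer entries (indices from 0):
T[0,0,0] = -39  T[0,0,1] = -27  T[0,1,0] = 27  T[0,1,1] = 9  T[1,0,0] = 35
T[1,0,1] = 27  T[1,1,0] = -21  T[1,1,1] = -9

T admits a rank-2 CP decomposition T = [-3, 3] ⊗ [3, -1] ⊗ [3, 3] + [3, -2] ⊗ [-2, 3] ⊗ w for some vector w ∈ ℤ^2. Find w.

Subtract the known terms from T to get the rank-1 residual R = [3, -2] ⊗ [-2, 3] ⊗ w, so R[i,j,k] = a[i]·b[j]·w[k]. Pick indices with nonzero a[0]·b[0] = (3)·(-2) = -6. Only the fibre through (0,0,·) is needed: R[0,0,:] = T[0,0,:] − Σₗ aₗ[0]bₗ[0]cₗ = [-39, -27] − (-3)·(3)·[3, 3] = [-12, 0]. Then w[k] = R[0,0,k] / -6 for each k, giving w = [-12, 0] / -6 = [2, 0].

w = [2, 0]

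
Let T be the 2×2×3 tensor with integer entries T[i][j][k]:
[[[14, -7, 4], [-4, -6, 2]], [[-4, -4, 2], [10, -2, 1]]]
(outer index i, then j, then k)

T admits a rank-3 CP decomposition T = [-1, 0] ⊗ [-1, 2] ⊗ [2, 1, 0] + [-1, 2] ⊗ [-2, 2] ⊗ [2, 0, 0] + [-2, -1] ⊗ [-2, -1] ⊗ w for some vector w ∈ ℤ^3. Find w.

w = [2, -2, 1]

Subtract the known terms from T to get the rank-1 residual R = [-2, -1] ⊗ [-2, -1] ⊗ w, so R[i,j,k] = a[i]·b[j]·w[k]. Pick indices with nonzero a[0]·b[0] = (-2)·(-2) = 4. Only the fibre through (0,0,·) is needed: R[0,0,:] = T[0,0,:] − Σₗ aₗ[0]bₗ[0]cₗ = [14, -7, 4] − (-1)·(-1)·[2, 1, 0] − (-1)·(-2)·[2, 0, 0] = [8, -8, 4]. Then w[k] = R[0,0,k] / 4 for each k, giving w = [8, -8, 4] / 4 = [2, -2, 1].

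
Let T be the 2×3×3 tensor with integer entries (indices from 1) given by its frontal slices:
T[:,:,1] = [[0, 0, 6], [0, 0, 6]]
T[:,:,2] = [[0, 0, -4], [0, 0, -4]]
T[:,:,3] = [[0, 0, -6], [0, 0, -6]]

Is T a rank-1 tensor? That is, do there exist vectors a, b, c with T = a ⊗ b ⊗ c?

Yes

The mode-1 fibre T[:,3,1] = [6, 6] gives a = [1, 1] (primitive direction); the mode-2 fibre T[1,:,1] = [0, 0, 6] gives b = [0, 0, 1]; then c[k] = T[1,3,k] / (a[1]·b[3]) = [6, -4, -6] / 1 = [6, -4, -6].
Expanding [1, 1] ⊗ [0, 0, 1] ⊗ [6, -4, -6] reproduces all 18 entries of T, so T = [1, 1] ⊗ [0, 0, 1] ⊗ [6, -4, -6] and rank(T) ≤ 1.
Equivalently every frontal slice T[:,:,k] is c[k] times the rank-1 matrix [1, 1] ⊗ [0, 0, 1]. So T has rank 1 (it is nonzero).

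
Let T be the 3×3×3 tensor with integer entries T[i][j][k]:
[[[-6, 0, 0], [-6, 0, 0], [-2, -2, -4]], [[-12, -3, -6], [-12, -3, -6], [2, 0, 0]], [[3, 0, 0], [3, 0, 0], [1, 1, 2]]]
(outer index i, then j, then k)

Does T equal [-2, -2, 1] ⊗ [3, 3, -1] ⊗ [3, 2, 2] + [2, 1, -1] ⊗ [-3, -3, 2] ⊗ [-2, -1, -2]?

Reconstruct entry (0,0,1) from the claimed factors: Σₗ aₗ[0]bₗ[0]cₗ[1] = (-2)·(3)·(2) + (2)·(-3)·(-1) = -6, but T[0,0,1] = 0. The claim is false.

No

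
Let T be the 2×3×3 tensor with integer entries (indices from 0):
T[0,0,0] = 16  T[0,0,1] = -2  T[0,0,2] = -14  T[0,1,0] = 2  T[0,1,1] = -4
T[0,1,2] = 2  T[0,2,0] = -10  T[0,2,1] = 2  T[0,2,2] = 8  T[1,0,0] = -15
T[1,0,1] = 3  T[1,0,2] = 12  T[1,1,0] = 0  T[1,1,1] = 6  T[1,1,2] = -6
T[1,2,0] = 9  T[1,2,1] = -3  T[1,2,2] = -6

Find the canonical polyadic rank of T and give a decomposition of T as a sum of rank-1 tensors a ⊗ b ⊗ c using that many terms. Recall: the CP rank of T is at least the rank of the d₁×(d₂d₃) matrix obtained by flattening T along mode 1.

Lower bound: the mode-2 unfolding of T (rows indexed by j, columns by (i,k) = (0,0), (0,1), (0,2), (1,0), (1,1), (1,2)) is [[16, -2, -14, -15, 3, 12], [2, -4, 2, 0, 6, -6], [-10, 2, 8, 9, -3, -6]].
There the 2×2 minor on rows j ∈ {0, 1}, columns (i,k) ∈ {(0,0), (0,1)} is det [[16, -2], [2, -4]] = -60 ≠ 0, so this unfolding has rank ≥ 2; CP rank is at least every unfolding rank, so rank(T) ≥ 2. (Flattening ranks never certify an upper bound on CP rank; for that we must actually write T with 2 rank-1 terms.)
Upper bound — finding two terms. Write S_k = T[:,:,k] for the frontal slices: S₀ = [[16, 2, -10], [-15, 0, 9]], S₁ = [[-2, -4, 2], [3, 6, -3]], S₂ = [[-14, 2, 8], [12, -6, -6]].
If T = a₁ ⊗ b₁ ⊗ c₁ + a₂ ⊗ b₂ ⊗ c₂ then each S_k = c₁[k]·a₁b₁ᵀ + c₂[k]·a₂b₂ᵀ. S₀ and S₁ are linearly independent, so a₁b₁ᵀ and a₂b₂ᵀ must span the same plane of matrices: they are the rank-1 matrices of the form x·S₀ + y·S₁.
The 2×2 minor of x·S₀ + y·S₁ on rows {0,1}, columns {0,1} is 30·x² + 30·xy = 30·(x + y)(x), vanishing at (x:y) = (1:-1) and (0:1).
M₁ = S₀ − S₁ = [[18, 6, -12], [-18, -6, 12]] = 6·(1, -1)(3, 1, -2)ᵀ and M₂ = S₁ = [[-2, -4, 2], [3, 6, -3]] = −(2, -3)(1, 2, -1)ᵀ, so take a₁ = (1, -1), b₁ = (3, 1, -2), a₂ = (2, -3), b₂ = (1, 2, -1).
Each slice is an integer combination of E₁ = a₁b₁ᵀ and E₂ = a₂b₂ᵀ: S₀ = 6·E₁ − E₂, S₁ = −E₂, S₂ = −6·E₁ + 2·E₂; reading off coefficients, c₁ = (6, 0, -6) and c₂ = (-1, -1, 2).
Hence T = (1, -1) ⊗ (3, 1, -2) ⊗ (6, 0, -6) + (2, -3) ⊗ (1, 2, -1) ⊗ (-1, -1, 2), so rank(T) ≤ 2.
These bounds meet, so rank(T) = 2.
Check entry T[1,1,1] = 6: (-1)·(1)·(0) + (-3)·(2)·(-1) = 6.

rank(T) = 2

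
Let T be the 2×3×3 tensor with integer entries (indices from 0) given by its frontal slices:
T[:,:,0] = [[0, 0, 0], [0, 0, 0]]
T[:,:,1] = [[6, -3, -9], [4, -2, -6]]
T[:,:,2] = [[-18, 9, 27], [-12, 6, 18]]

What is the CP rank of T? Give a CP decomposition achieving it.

rank(T) = 1

Lower bound: T ≠ 0 (e.g. T[0,0,1] = 6), so rank(T) ≥ 1.
Upper bound: if T = a ⊗ b ⊗ c then every fibre of T is a multiple of the corresponding factor, so read the factors off the fibres through the nonzero entry T[0,0,1] = 6.
The mode-1 fibre T[:,0,1] = [6, 4] gives a = [3, 2] (primitive direction); the mode-2 fibre T[0,:,1] = [6, -3, -9] gives b = [2, -1, -3]; then c[k] = T[0,0,k] / (a[0]·b[0]) = [0, 6, -18] / 6 = [0, 1, -3].
Expanding [3, 2] ⊗ [2, -1, -3] ⊗ [0, 1, -3] reproduces all 18 entries of T, so T = [3, 2] ⊗ [2, -1, -3] ⊗ [0, 1, -3] and rank(T) ≤ 1.
These bounds meet, so rank(T) = 1.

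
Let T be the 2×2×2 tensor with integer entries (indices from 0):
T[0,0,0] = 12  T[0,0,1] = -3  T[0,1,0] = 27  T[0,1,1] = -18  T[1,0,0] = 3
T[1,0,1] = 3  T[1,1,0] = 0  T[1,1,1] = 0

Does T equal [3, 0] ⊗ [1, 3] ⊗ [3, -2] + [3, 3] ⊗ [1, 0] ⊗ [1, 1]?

Reconstruct entrywise from the claimed factors. For example, T[0,0,1] = -3 and Σₗ aₗ[0]bₗ[0]cₗ[1] = (3)·(1)·(-2) + (3)·(1)·(1) = -3; checking all 8 entries, every one matches. The claim holds.

Yes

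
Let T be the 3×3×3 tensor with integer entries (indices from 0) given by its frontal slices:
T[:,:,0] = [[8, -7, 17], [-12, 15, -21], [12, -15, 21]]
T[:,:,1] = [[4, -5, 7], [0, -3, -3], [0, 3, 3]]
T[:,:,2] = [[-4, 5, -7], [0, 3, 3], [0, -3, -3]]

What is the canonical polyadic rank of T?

2

Lower bound: the mode-2 unfolding of T (rows indexed by j, columns by (i,k) = (0,0), (0,1), (0,2), (1,0), (1,1), (1,2), (2,0), (2,1), (2,2)) is [[8, 4, -4, -12, 0, 0, 12, 0, 0], [-7, -5, 5, 15, -3, 3, -15, 3, -3], [17, 7, -7, -21, -3, 3, 21, 3, -3]].
There the 2×2 minor on rows j ∈ {0, 1}, columns (i,k) ∈ {(0,0), (0,1)} is det [[8, 4], [-7, -5]] = -12 ≠ 0, so this unfolding has rank ≥ 2; CP rank is at least every unfolding rank, so rank(T) ≥ 2. (This is only a lower bound: in general the CP rank may exceed every unfolding rank, so we still need to exhibit 2 rank-1 terms summing to T.)
Upper bound — finding two terms. Write S_k = T[:,:,k] for the frontal slices: S₀ = [[8, -7, 17], [-12, 15, -21], [12, -15, 21]], S₁ = [[4, -5, 7], [0, -3, -3], [0, 3, 3]], S₂ = [[-4, 5, -7], [0, 3, 3], [0, -3, -3]].
If T = a₁ (x) b₁ (x) c₁ + a₂ (x) b₂ (x) c₂ then each S_k = c₁[k]·a₁b₁ᵀ + c₂[k]·a₂b₂ᵀ. S₀ and S₁ are linearly independent, so a₁b₁ᵀ and a₂b₂ᵀ must span the same plane of matrices: they are the rank-1 matrices of the form x·S₀ + y·S₁.
The 2×2 minor of x·S₀ + y·S₁ on rows {0,1}, columns {0,1} is 36·x² − 24·xy − 12·y² = 12·(x − y)(3·x + y), vanishing at (x:y) = (1:1) and (1:-3).
M₁ = S₀ + S₁ = [[12, -12, 24], [-12, 12, -24], [12, -12, 24]] = 12·[1, -1, 1][1, -1, 2]ᵀ and M₂ = S₀ − 3·S₁ = [[-4, 8, -4], [-12, 24, -12], [12, -24, 12]] = (-4)·[1, 3, -3][1, -2, 1]ᵀ, so take a₁ = [1, -1, 1], b₁ = [1, -1, 2], a₂ = [1, 3, -3], b₂ = [1, -2, 1].
Each slice is an integer combination of E₁ = a₁b₁ᵀ and E₂ = a₂b₂ᵀ: S₀ = 9·E₁ − E₂, S₁ = 3·E₁ + E₂, S₂ = −3·E₁ − E₂; reading off coefficients, c₁ = [9, 3, -3] and c₂ = [-1, 1, -1].
Hence T = [1, -1, 1] (x) [1, -1, 2] (x) [9, 3, -3] + [1, 3, -3] (x) [1, -2, 1] (x) [-1, 1, -1], so rank(T) ≤ 2.
These bounds meet, so rank(T) = 2.
Check entry T[2,0,1] = 0: (1)·(1)·(3) + (-3)·(1)·(1) = 0.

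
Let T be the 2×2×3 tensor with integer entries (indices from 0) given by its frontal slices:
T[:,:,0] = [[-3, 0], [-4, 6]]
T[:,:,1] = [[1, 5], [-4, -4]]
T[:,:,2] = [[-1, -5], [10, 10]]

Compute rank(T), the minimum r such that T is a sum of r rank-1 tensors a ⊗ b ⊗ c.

Lower bound: the mode-3 unfolding of T (rows indexed by k, columns by (i,j) = (0,0), (0,1), (1,0), (1,1)) is [[-3, 0, -4, 6], [1, 5, -4, -4], [-1, -5, 10, 10]].
There the 3×3 minor on rows k ∈ {0, 1, 2}, columns (i,j) ∈ {(0,0), (0,1), (1,0)} is det [[-3, 0, -4], [1, 5, -4], [-1, -5, 10]] = -90 ≠ 0, so this unfolding has rank ≥ 3; CP rank is at least every unfolding rank, so rank(T) ≥ 3. (This is only a lower bound: in general the CP rank may exceed every unfolding rank, so we still need to exhibit 3 rank-1 terms summing to T.)
Upper bound: T is a sum of 3 rank-1 terms, T = [0, 1] ⊗ [1, 1] ⊗ [-2, 2, 4] + [1, -2] ⊗ [1, 2] ⊗ [-1, 2, -2] + [1, 2] ⊗ [1, -1] ⊗ [-2, -1, 1] (written with every a and b primitive with positive leading entry and the scale carried by c; CP decompositions are not unique, and this one is verified by expanding entrywise), so rank(T) ≤ 3.
These bounds meet, so rank(T) = 3.

3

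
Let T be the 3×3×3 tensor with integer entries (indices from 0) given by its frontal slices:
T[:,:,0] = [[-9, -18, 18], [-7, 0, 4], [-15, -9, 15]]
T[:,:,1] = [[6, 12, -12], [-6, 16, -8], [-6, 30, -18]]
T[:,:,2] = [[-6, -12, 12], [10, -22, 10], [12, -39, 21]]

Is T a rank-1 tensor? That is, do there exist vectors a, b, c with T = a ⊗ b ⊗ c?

No

The mode-2 unfolding of T (rows indexed by j, columns by (i,k) = (0,0), (0,1), (0,2), (1,0), (1,1), (1,2), (2,0), (2,1), (2,2)) is [[-9, 6, -6, -7, -6, 10, -15, -6, 12], [-18, 12, -12, 0, 16, -22, -9, 30, -39], [18, -12, 12, 4, -8, 10, 15, -18, 21]].
There the 2×2 minor on rows j ∈ {0, 1}, columns (i,k) ∈ {(0,0), (1,0)} is det [[-9, -7], [-18, 0]] = -126 ≠ 0, so this unfolding has rank ≥ 2; CP rank is at least every unfolding rank, so rank(T) ≥ 2.
In particular rank(T) ≥ 2 > 1, so T is not rank-1.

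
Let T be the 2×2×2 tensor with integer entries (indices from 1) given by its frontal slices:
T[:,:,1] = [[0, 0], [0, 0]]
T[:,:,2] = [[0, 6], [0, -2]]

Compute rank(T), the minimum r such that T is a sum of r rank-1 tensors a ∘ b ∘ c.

1

Lower bound: T ≠ 0 (e.g. T[1,2,2] = 6), so rank(T) ≥ 1.
Upper bound: the mode-1 fibre T[:,2,2] = [6, -2] gives a = (3, -1) (primitive direction); the mode-2 fibre T[1,:,2] = [0, 6] gives b = (0, 1); then c[k] = T[1,2,k] / (a[1]·b[2]) = [0, 6] / 3 = (0, 2).
Expanding (3, -1) ∘ (0, 1) ∘ (0, 2) reproduces all 8 entries of T, so T = (3, -1) ∘ (0, 1) ∘ (0, 2) and rank(T) ≤ 1.
These bounds meet, so rank(T) = 1.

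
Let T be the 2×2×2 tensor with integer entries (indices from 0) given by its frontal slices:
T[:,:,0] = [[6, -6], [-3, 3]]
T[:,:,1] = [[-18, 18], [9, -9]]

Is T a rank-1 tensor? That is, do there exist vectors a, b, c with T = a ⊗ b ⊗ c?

Yes

The mode-1 fibre T[:,0,0] = [6, -3] gives a = [2, -1] (primitive direction); the mode-2 fibre T[0,:,0] = [6, -6] gives b = [1, -1]; then c[k] = T[0,0,k] / (a[0]·b[0]) = [6, -18] / 2 = [3, -9].
Expanding [2, -1] ⊗ [1, -1] ⊗ [3, -9] reproduces all 8 entries of T, so T = [2, -1] ⊗ [1, -1] ⊗ [3, -9] and rank(T) ≤ 1.
Equivalently every frontal slice T[:,:,k] is c[k] times the rank-1 matrix [2, -1] ⊗ [1, -1]. So T has rank 1 (it is nonzero).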